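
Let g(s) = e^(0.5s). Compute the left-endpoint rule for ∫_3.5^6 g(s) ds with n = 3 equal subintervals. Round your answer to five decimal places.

23.10412

Δs = (6 − 3.5)/3 = 5/6.
Left endpoints: 3.5, 13/3, 31/6.
g(3.5) ≈ 5.75460, g(13/3) ≈ 8.72914, g(31/6) ≈ 13.24120.
Sum = Δs · [g(3.5) + g(13/3) + g(31/6)].
Sum ≈ 23.10412.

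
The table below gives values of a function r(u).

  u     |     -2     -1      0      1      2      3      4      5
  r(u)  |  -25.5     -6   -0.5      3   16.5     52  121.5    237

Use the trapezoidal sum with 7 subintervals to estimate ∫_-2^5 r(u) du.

Δu = 1.
T_7 = (1/2)·[(-25.5) + 2·(-6) + 2·(-0.5) + 2·3 + 2·16.5 + 2·52 + 2·121.5 + 237] = 292.25.

292.25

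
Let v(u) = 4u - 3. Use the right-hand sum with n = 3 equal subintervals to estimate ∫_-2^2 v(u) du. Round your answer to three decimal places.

Δu = (2 − (-2))/3 = 4/3.
Right endpoints: -2/3, 2/3, 2.
v(-2/3) = -17/3, v(2/3) = -1/3, v(2) = 5.
Sum = Δu · [v(-2/3) + v(2/3) + v(2)].
Sum ≈ -1.333.

-1.333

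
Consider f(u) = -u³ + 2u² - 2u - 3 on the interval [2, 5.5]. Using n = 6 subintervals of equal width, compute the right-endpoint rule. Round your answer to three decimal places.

Δu = (5.5 − 2)/6 = 7/12.
Right endpoints: 31/12, 19/6, 3.75, 13/3, 59/12, 5.5.
f(31/12) = -20839/1728, f(19/6) = -4543/216, f(3.75) = -35.109375, f(13/3) = -1498/27, f(59/12) = -144011/1728, f(5.5) = -119.875.
Sum = Δu · [f(31/12) + f(19/6) + f(3.75) + ...].
Sum ≈ -190.690.

-190.690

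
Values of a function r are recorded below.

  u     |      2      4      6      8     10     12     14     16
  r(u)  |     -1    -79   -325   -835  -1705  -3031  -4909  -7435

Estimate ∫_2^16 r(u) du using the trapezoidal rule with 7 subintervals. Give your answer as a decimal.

-29204

Δu = 2.
T_7 = (2/2)·[(-1) + 2·(-79) + 2·(-325) + 2·(-835) + 2·(-1705) + 2·(-3031) + 2·(-4909) + (-7435)] = -29204.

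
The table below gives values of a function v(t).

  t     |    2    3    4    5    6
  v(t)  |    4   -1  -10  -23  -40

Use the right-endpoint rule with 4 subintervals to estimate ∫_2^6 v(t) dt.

-74

Δt = 1.
Sum = 1·[(-1) + (-10) + (-23) + (-40)] = -74.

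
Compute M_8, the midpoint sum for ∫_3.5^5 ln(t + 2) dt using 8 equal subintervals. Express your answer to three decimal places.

2.745

Δt = (5 − 3.5)/8 = 0.1875.
Midpoints: 3.59375, 3.78125, 3.96875, 4.15625, 4.34375, 4.53125, 4.71875, 4.90625.
f(3.59375) ≈ 1.722, f(3.78125) ≈ 1.755, f(3.96875) ≈ 1.787, f(4.15625) ≈ 1.817, f(4.34375) ≈ 1.847, f(4.53125) ≈ 1.877, f(4.71875) ≈ 1.905, f(4.90625) ≈ 1.932.
Sum = Δt · [f(3.59375) + f(3.78125) + f(3.96875) + ...].
Sum ≈ 2.745.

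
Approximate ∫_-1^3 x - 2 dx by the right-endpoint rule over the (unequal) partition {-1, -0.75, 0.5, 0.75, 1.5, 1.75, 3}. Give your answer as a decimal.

Subinterval widths: 0.25, 1.25, 0.25, 0.75, 0.25, 1.25.
Right endpoints: -0.75, 0.5, 0.75, 1.5, 1.75, 3.
f(-0.75) = -2.75, f(0.5) = -1.5, f(0.75) = -1.25, f(1.5) = -0.5, f(1.75) = -0.25, f(3) = 1.
Sum = Σ Δx_i · f(x_i).
Sum = -2.0625.

-2.0625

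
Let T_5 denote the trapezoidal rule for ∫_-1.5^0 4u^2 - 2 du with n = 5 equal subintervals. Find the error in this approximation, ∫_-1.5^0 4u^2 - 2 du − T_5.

Exact integral: ∫_-1.5^0 f(u) du = 1.5.
T_5 = 1.59.
Error = 1.5 − 1.59 = -0.09.

-0.09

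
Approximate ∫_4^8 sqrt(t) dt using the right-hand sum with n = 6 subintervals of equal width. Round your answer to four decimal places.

10.0250

Δt = (8 − 4)/6 = 2/3.
Right endpoints: 14/3, 16/3, 6, 20/3, 22/3, 8.
f(14/3) ≈ 2.1602, f(16/3) ≈ 2.3094, f(6) ≈ 2.4495, f(20/3) ≈ 2.5820, f(22/3) ≈ 2.7080, f(8) ≈ 2.8284.
Sum = Δt · [f(14/3) + f(16/3) + f(6) + ...].
Sum ≈ 10.0250.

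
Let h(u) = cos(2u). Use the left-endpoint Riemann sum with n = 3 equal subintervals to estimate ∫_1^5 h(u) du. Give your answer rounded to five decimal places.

Δu = (5 − 1)/3 = 4/3.
Left endpoints: 1, 7/3, 11/3.
h(1) ≈ -0.41615, h(7/3) ≈ -0.04571, h(11/3) ≈ 0.49744.
Sum = Δu · [h(1) + h(7/3) + h(11/3)].
Sum ≈ 0.04745.

0.04745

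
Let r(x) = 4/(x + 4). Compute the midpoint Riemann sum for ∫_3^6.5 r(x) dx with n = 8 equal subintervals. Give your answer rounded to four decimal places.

1.6215

Δx = (6.5 − 3)/8 = 0.4375.
Midpoints: 3.21875, 3.65625, 4.09375, 4.53125, 4.96875, 5.40625, 5.84375, 6.28125.
r(3.21875) = 128/231, r(3.65625) = 128/245, r(4.09375) = 128/259, r(4.53125) = 128/273, r(4.96875) = 128/287, r(5.40625) = 128/301, r(5.84375) = 128/315, r(6.28125) = 128/329.
Sum = Δx · [r(3.21875) + r(3.65625) + r(4.09375) + ...].
Sum ≈ 1.6215.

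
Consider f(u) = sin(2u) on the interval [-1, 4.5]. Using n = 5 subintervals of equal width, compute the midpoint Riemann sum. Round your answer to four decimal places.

Δu = (4.5 − (-1))/5 = 1.1.
Midpoints: -0.45, 0.65, 1.75, 2.85, 3.95.
f(-0.45) ≈ -0.7833, f(0.65) ≈ 0.9636, f(1.75) ≈ -0.3508, f(2.85) ≈ -0.5507, f(3.95) ≈ 0.9989.
Sum = Δu · [f(-0.45) + f(0.65) + f(1.75) + f(2.85) + f(3.95)].
Sum ≈ 0.3055.

0.3055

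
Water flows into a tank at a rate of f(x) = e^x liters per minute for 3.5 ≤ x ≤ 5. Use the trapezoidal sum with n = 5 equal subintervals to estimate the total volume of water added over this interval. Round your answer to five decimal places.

Δx = (5 − 3.5)/5 = 0.3.
f(3.5) ≈ 33.11545, f(3.8) ≈ 44.70118, f(4.1) ≈ 60.34029, f(4.4) ≈ 81.45087, f(4.7) ≈ 109.94717, f(5) ≈ 148.41316.
T_5 = (Δx/2)·[f(x_0) + 2f(x_1) + ... + 2f(x_{4}) + f(x_5)].
Sum ≈ 116.16115.

116.16115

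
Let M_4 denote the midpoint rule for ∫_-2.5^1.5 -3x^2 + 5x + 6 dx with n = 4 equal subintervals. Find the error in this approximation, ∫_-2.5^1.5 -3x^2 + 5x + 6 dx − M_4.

-1

Exact integral: ∫_-2.5^1.5 f(x) dx = -5.
M_4 = -4.
Error = -5 − (-4) = -1.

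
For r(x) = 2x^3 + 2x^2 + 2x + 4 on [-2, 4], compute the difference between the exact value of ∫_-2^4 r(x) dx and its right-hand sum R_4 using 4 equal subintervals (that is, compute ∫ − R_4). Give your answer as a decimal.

Exact integral: ∫_-2^4 r(x) dx = 204.
R_4 = 357.
Error = 204 − 357 = -153.

-153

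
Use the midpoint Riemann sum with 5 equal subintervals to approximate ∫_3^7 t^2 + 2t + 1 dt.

Δt = (7 − 3)/5 = 0.8.
Midpoints: 3.4, 4.2, 5, 5.8, 6.6.
f(3.4) = 19.36, f(4.2) = 27.04, f(5) = 36, f(5.8) = 46.24, f(6.6) = 57.76.
Sum = Δt · [f(3.4) + f(4.2) + f(5) + f(5.8) + f(6.6)].
Sum = 149.12.

149.12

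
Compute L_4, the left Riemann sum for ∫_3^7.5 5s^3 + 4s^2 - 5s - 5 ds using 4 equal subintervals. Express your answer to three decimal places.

3114.009

Δs = (7.5 − 3)/4 = 1.125.
Left endpoints: 3, 4.125, 5.25, 6.375.
f(3) = 151, f(4.125) = 201413/512, f(5.25) = 802.515625, f(6.375) = 727607/512.
Sum = Δs · [f(3) + f(4.125) + f(5.25) + f(6.375)].
Sum ≈ 3114.009.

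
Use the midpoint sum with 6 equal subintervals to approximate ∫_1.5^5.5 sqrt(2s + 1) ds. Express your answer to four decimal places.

11.1936

Δs = (5.5 − 1.5)/6 = 2/3.
Midpoints: 11/6, 2.5, 19/6, 23/6, 4.5, 31/6.
f(11/6) ≈ 2.1602, f(2.5) ≈ 2.4495, f(19/6) ≈ 2.7080, f(23/6) ≈ 2.9439, f(4.5) ≈ 3.1623, f(31/6) ≈ 3.3665.
Sum = Δs · [f(11/6) + f(2.5) + f(19/6) + ...].
Sum ≈ 11.1936.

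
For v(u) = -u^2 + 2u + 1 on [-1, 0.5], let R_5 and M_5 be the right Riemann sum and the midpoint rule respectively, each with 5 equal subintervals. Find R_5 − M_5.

0.52875

R_5 = 0.915.
M_5 = 0.38625.
R_5 − M_5 = 0.52875.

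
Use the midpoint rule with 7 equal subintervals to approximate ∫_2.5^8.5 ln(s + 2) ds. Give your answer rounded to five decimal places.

11.92497

Δs = (8.5 − 2.5)/7 = 6/7.
Midpoints: 41/14, 53/14, 65/14, 5.5, 89/14, 101/14, 113/14.
f(41/14) ≈ 1.59505, f(53/14) ≈ 1.75539, f(65/14) ≈ 1.89354, f(5.5) ≈ 2.01490, f(89/14) ≈ 2.12312, f(101/14) ≈ 2.22076, f(113/14) ≈ 2.30970.
Sum = Δs · [f(41/14) + f(53/14) + f(65/14) + ...].
Sum ≈ 11.92497.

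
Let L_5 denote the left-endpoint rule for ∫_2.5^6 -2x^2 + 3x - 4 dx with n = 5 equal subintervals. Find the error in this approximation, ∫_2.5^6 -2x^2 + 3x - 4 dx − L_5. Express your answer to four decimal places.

Exact integral: ∫_2.5^6 f(x) dx ≈ -102.958333.
L_5 = -86.38.
Error ≈ -102.958333 − (-86.38) ≈ -16.5783.

-16.5783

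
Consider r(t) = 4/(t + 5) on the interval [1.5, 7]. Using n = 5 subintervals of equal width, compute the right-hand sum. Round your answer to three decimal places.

Δt = (7 − 1.5)/5 = 1.1.
Right endpoints: 2.6, 3.7, 4.8, 5.9, 7.
r(2.6) = 10/19, r(3.7) = 40/87, r(4.8) = 20/49, r(5.9) = 40/109, r(7) = 1/3.
Sum = Δt · [r(2.6) + r(3.7) + r(4.8) + r(5.9) + r(7)].
Sum ≈ 2.304.

2.304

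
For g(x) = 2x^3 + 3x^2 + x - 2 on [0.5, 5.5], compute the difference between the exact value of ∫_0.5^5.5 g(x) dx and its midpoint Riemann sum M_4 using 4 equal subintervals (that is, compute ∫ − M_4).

Exact integral: ∫_0.5^5.5 g(x) dx = 628.75.
M_4 = 615.078125.
Error = 628.75 − 615.078125 = 13.671875.

13.671875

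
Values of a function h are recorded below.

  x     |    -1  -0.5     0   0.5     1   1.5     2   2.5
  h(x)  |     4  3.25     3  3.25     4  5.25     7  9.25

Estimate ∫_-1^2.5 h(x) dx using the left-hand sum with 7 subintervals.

Δx = 0.5.
Sum = 0.5·[4 + 3.25 + 3 + 3.25 + 4 + 5.25 + 7] = 14.875.

14.875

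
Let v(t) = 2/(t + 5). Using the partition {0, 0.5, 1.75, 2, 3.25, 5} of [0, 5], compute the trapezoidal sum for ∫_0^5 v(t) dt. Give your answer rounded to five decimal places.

1.39333

Subinterval widths: 0.5, 1.25, 0.25, 1.25, 1.75.
v(0) = 0.4, v(0.5) = 4/11, v(1.75) = 8/27, v(2) = 2/7, v(3.25) = 8/33, v(5) = 0.2.
On each subinterval the trapezoid contributes (Δt_i/2)·[v(t_{i-1}) + v(t_i)].
Sum ≈ 1.39333.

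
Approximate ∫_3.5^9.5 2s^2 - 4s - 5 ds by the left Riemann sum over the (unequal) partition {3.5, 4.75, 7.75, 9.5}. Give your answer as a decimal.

Subinterval widths: 1.25, 3, 1.75.
Left endpoints: 3.5, 4.75, 7.75.
f(3.5) = 5.5, f(4.75) = 21.125, f(7.75) = 84.125.
Sum = Σ Δs_i · f(s_i).
Sum = 217.46875.

217.46875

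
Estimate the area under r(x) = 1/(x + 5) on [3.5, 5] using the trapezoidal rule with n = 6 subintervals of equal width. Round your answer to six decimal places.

Δx = (5 − 3.5)/6 = 0.25.
r(3.5) = 2/17, r(3.75) = 4/35, r(4) = 1/9, r(4.25) = 4/37, r(4.5) = 2/19, r(4.75) = 4/39, r(5) = 0.1.
T_6 = (Δx/2)·[r(x_0) + 2r(x_1) + ... + 2r(x_{5}) + r(x_6)].
Sum ≈ 0.162539.

0.162539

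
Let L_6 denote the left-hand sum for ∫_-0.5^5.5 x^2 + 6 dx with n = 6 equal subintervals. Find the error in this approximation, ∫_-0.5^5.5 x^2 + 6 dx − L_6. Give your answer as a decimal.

Exact integral: ∫_-0.5^5.5 f(x) dx = 91.5.
L_6 = 77.5.
Error = 91.5 − 77.5 = 14.

14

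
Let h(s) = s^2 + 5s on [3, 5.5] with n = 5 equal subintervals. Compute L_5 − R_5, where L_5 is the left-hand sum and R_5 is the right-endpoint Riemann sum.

L_5 = 91.25.
R_5 = 108.125.
L_5 − R_5 = -16.875.

-16.875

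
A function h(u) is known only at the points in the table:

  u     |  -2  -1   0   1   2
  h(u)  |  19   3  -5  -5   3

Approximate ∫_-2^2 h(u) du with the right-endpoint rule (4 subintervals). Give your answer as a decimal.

Δu = 1.
Sum = 1·[3 + (-5) + (-5) + 3] = -4.

-4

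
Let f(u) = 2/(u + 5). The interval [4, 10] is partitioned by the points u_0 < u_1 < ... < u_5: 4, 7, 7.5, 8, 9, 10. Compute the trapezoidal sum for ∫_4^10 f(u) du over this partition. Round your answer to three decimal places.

1.030

Subinterval widths: 3, 0.5, 0.5, 1, 1.
f(4) = 2/9, f(7) = 1/6, f(7.5) = 0.16, f(8) = 2/13, f(9) = 1/7, f(10) = 2/15.
On each subinterval the trapezoid contributes (Δu_i/2)·[f(u_{i-1}) + f(u_i)].
Sum ≈ 1.030.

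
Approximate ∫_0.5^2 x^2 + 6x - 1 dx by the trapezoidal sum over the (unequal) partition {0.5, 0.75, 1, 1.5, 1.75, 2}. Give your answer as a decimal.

12.40625

Subinterval widths: 0.25, 0.25, 0.5, 0.25, 0.25.
f(0.5) = 2.25, f(0.75) = 4.0625, f(1) = 6, f(1.5) = 10.25, f(1.75) = 12.5625, f(2) = 15.
On each subinterval the trapezoid contributes (Δx_i/2)·[f(x_{i-1}) + f(x_i)].
Sum = 12.40625.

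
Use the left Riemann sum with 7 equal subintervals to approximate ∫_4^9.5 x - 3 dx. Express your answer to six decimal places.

18.464286

Δx = (9.5 − 4)/7 = 11/14.
Left endpoints: 4, 67/14, 39/7, 89/14, 50/7, 111/14, 61/7.
f(4) = 1, f(67/14) = 25/14, f(39/7) = 18/7, f(89/14) = 47/14, f(50/7) = 29/7, f(111/14) = 69/14, f(61/7) = 40/7.
Sum = Δx · [f(4) + f(67/14) + f(39/7) + ...].
Sum ≈ 18.464286.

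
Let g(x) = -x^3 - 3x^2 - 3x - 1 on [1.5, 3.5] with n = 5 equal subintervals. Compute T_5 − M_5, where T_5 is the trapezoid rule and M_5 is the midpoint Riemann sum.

-0.84

T_5 = -93.31.
M_5 = -92.47.
T_5 − M_5 = -0.84.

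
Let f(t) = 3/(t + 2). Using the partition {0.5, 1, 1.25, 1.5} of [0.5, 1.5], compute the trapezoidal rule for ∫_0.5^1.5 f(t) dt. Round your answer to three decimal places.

1.013

Subinterval widths: 0.5, 0.25, 0.25.
f(0.5) = 1.2, f(1) = 1, f(1.25) = 12/13, f(1.5) = 6/7.
On each subinterval the trapezoid contributes (Δt_i/2)·[f(t_{i-1}) + f(t_i)].
Sum ≈ 1.013.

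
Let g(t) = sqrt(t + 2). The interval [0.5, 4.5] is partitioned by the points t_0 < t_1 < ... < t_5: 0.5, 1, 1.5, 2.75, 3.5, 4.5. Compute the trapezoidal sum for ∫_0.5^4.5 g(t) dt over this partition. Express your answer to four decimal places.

Subinterval widths: 0.5, 0.5, 1.25, 0.75, 1.
g(0.5) ≈ 1.5811, g(1) ≈ 1.7321, g(1.5) ≈ 1.8708, g(2.75) ≈ 2.1794, g(3.5) ≈ 2.3452, g(4.5) ≈ 2.5495.
On each subinterval the trapezoid contributes (Δt_i/2)·[g(t_{i-1}) + g(t_i)].
Sum ≈ 8.4045.

8.4045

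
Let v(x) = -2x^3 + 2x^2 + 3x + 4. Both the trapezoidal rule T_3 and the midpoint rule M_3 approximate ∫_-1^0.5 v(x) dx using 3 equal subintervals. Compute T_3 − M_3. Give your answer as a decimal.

T_3 = 6.3125.
M_3 = 5.984375.
T_3 − M_3 = 0.328125.

0.328125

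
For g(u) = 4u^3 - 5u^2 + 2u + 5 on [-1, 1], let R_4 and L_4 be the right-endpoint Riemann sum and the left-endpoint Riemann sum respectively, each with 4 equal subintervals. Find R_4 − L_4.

6

R_4 = 9.25.
L_4 = 3.25.
R_4 − L_4 = 6.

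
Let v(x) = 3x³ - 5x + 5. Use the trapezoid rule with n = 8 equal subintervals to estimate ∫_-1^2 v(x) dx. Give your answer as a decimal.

19.06640625

Δx = (2 − (-1))/8 = 0.375.
v(-1) = 7, v(-0.625) = 3785/512, v(-0.25) = 6.203125, v(0.125) = 2243/512, v(0.5) = 2.875, v(0.875) = 1349/512, v(1.25) = 4.609375, v(1.625) = 4991/512, v(2) = 19.
T_8 = (Δx/2)·[v(x_0) + 2v(x_1) + ... + 2v(x_{7}) + v(x_8)].
Sum = 19.06640625.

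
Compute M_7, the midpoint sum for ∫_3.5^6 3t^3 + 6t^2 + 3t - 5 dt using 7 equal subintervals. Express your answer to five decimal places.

1227.53268

Δt = (6 − 3.5)/7 = 5/14.
Midpoints: 103/28, 113/28, 123/28, 4.75, 143/28, 153/28, 163/28.
f(103/28) = 5192989/21952, f(113/28) = 6629899/21952, f(123/28) = 8303809/21952, f(4.75) = 466.140625, f(143/28) = 12434629/21952, f(153/28) = 14927539/21952, f(163/28) = 17729449/21952.
Sum = Δt · [f(103/28) + f(113/28) + f(123/28) + ...].
Sum ≈ 1227.53268.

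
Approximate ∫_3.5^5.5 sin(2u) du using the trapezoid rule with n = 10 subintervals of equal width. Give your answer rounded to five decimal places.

Δu = (5.5 − 3.5)/10 = 0.2.
f(3.5) ≈ 0.65699, f(3.7) ≈ 0.89871, f(3.9) ≈ 0.99854, f(4.1) ≈ 0.94073, f(4.3) ≈ 0.73440, f(4.5) ≈ 0.41212, f(4.7) ≈ 0.02478, f(4.9) ≈ -0.36648, f(5.1) ≈ -0.69987, f(5.3) ≈ -0.92278, f(5.5) ≈ -0.99999.
T_10 = (Δu/2)·[f(u_0) + 2f(u_1) + ... + 2f(u_{9}) + f(u_10)].
Sum ≈ 0.36973.

0.36973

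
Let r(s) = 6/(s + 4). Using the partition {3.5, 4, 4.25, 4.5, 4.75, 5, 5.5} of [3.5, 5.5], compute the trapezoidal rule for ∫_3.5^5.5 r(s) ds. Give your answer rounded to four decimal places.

Subinterval widths: 0.5, 0.25, 0.25, 0.25, 0.25, 0.5.
r(3.5) = 0.8, r(4) = 0.75, r(4.25) = 8/11, r(4.5) = 12/17, r(4.75) = 24/35, r(5) = 2/3, r(5.5) = 12/19.
On each subinterval the trapezoid contributes (Δs_i/2)·[r(s_{i-1}) + r(s_i)].
Sum ≈ 1.4189.

1.4189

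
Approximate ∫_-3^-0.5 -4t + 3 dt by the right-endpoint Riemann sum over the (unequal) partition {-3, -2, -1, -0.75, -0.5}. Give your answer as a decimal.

20.75

Subinterval widths: 1, 1, 0.25, 0.25.
Right endpoints: -2, -1, -0.75, -0.5.
f(-2) = 11, f(-1) = 7, f(-0.75) = 6, f(-0.5) = 5.
Sum = Σ Δt_i · f(t_i).
Sum = 20.75.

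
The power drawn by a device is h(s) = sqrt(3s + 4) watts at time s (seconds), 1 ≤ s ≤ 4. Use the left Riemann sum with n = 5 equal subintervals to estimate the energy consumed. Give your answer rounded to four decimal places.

Δs = (4 − 1)/5 = 0.6.
Left endpoints: 1, 1.6, 2.2, 2.8, 3.4.
h(1) ≈ 2.6458, h(1.6) ≈ 2.9665, h(2.2) ≈ 3.2558, h(2.8) ≈ 3.5214, h(3.4) ≈ 3.7683.
Sum = Δs · [h(1) + h(1.6) + h(2.2) + h(2.8) + h(3.4)].
Sum ≈ 9.6946.

9.6946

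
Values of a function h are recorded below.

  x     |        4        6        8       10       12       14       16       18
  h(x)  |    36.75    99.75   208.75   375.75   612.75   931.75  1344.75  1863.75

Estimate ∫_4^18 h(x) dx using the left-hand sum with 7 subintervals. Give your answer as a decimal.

Δx = 2.
Sum = 2·[36.75 + 99.75 + 208.75 + 375.75 + 612.75 + 931.75 + 1344.75] = 7220.5.

7220.5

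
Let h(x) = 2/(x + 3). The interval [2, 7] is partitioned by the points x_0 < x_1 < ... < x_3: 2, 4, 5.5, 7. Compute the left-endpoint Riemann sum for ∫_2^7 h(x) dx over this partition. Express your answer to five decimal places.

Subinterval widths: 2, 1.5, 1.5.
Left endpoints: 2, 4, 5.5.
h(2) = 0.4, h(4) = 2/7, h(5.5) = 4/17.
Sum = Σ Δx_i · h(x_i).
Sum ≈ 1.58151.

1.58151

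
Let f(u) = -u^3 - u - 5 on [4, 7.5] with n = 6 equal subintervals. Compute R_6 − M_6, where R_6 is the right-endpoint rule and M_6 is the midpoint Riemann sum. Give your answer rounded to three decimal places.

R_6 ≈ -873.46571.
M_6 ≈ -762.92860.
R_6 − M_6 ≈ -110.537.

-110.537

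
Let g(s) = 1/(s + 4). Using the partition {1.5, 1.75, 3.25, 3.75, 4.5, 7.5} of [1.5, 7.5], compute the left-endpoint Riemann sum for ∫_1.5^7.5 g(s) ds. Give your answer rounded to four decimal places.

0.8250

Subinterval widths: 0.25, 1.5, 0.5, 0.75, 3.
Left endpoints: 1.5, 1.75, 3.25, 3.75, 4.5.
g(1.5) = 2/11, g(1.75) = 4/23, g(3.25) = 4/29, g(3.75) = 4/31, g(4.5) = 2/17.
Sum = Σ Δs_i · g(s_i).
Sum ≈ 0.8250.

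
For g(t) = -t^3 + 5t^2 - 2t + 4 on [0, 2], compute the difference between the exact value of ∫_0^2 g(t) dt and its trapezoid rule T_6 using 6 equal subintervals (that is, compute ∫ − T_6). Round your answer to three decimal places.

Exact integral: ∫_0^2 g(t) dt ≈ 13.33333.
T_6 ≈ 13.40741.
Error ≈ 13.33333 − 13.40741 ≈ -0.074.

-0.074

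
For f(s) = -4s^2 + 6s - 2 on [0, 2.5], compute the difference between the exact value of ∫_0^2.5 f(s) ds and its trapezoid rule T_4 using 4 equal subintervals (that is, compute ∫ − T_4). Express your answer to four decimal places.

Exact integral: ∫_0^2.5 f(s) ds ≈ -7.083333.
T_4 = -7.734375.
Error ≈ -7.083333 − (-7.734375) ≈ 0.6510.

0.6510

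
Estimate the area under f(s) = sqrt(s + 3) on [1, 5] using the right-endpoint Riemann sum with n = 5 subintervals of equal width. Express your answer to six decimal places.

10.079082

Δs = (5 − 1)/5 = 0.8.
Right endpoints: 1.8, 2.6, 3.4, 4.2, 5.
f(1.8) ≈ 2.190890, f(2.6) ≈ 2.366432, f(3.4) ≈ 2.529822, f(4.2) ≈ 2.683282, f(5) ≈ 2.828427.
Sum = Δs · [f(1.8) + f(2.6) + f(3.4) + f(4.2) + f(5)].
Sum ≈ 10.079082.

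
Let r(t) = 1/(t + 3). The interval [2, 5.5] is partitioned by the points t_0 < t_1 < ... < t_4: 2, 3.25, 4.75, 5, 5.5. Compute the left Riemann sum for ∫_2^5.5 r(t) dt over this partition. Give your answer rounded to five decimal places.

Subinterval widths: 1.25, 1.5, 0.25, 0.5.
Left endpoints: 2, 3.25, 4.75, 5.
r(2) = 0.2, r(3.25) = 0.16, r(4.75) = 4/31, r(5) = 0.125.
Sum = Σ Δt_i · r(t_i).
Sum ≈ 0.58476.

0.58476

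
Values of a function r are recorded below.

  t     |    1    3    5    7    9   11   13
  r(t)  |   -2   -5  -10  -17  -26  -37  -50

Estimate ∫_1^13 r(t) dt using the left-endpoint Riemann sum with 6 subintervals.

Δt = 2.
Sum = 2·[(-2) + (-5) + (-10) + (-17) + (-26) + (-37)] = -194.

-194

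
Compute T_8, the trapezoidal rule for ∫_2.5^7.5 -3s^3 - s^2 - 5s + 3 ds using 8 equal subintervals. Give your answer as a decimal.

Δs = (7.5 − 2.5)/8 = 0.625.
f(2.5) = -62.625, f(3.125) = -58339/512, f(3.75) = -188.015625, f(4.375) = -148089/512, f(5) = -422, f(5.625) = -302439/512, f(6.25) = -799.734375, f(6.875) = -539389/512, f(7.5) = -1356.375.
T_8 = (Δs/2)·[f(s_0) + 2f(s_1) + ... + 2f(s_{7}) + f(s_8)].
Sum = -2604.140625.

-2604.140625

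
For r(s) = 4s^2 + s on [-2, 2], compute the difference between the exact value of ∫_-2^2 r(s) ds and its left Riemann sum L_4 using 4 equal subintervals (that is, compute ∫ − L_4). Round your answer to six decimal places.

-0.666667

Exact integral: ∫_-2^2 r(s) ds ≈ 21.33333333.
L_4 = 22.
Error ≈ 21.33333333 − 22 ≈ -0.666667.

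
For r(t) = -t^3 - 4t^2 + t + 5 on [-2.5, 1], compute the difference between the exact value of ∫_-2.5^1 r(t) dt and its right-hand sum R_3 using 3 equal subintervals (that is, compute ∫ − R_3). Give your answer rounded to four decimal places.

Exact integral: ∫_-2.5^1 r(t) dt ≈ 2.223958.
R_3 ≈ 5.428241.
Error ≈ 2.223958 − 5.428241 ≈ -3.2043.

-3.2043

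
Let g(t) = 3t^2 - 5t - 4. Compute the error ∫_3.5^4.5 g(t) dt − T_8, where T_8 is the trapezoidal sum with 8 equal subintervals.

-0.0078125

Exact integral: ∫_3.5^4.5 g(t) dt = 24.25.
T_8 = 24.2578125.
Error = 24.25 − 24.2578125 = -0.0078125.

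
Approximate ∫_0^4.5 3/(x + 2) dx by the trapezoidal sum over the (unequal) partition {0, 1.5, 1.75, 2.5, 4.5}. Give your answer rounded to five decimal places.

Subinterval widths: 1.5, 0.25, 0.75, 2.
f(0) = 1.5, f(1.5) = 6/7, f(1.75) = 0.8, f(2.5) = 2/3, f(4.5) = 6/13.
On each subinterval the trapezoid contributes (Δx_i/2)·[f(x_{i-1}) + f(x_i)].
Sum ≈ 3.65321.

3.65321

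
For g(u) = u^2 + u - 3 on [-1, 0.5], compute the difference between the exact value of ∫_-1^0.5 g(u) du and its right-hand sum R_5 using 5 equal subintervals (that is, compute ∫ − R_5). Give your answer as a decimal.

Exact integral: ∫_-1^0.5 g(u) du = -4.5.
R_5 = -4.365.
Error = -4.5 − (-4.365) = -0.135.

-0.135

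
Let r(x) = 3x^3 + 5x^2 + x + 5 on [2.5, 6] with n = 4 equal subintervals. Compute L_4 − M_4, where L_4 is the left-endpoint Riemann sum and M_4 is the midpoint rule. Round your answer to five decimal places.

L_4 ≈ 998.7509766.
M_4 ≈ 1299.3784180.
L_4 − M_4 ≈ -300.62744.

-300.62744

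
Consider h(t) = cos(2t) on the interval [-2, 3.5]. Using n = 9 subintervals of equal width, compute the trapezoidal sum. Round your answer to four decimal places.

-0.0435

Δt = (3.5 − (-2))/9 = 11/18.
h(-2) ≈ -0.6536, h(-25/18) ≈ -0.9345, h(-7/9) ≈ 0.0152, h(-1/6) ≈ 0.9450, h(4/9) ≈ 0.6303, h(19/18) ≈ -0.5144, h(5/3) ≈ -0.9817, h(41/18) ≈ -0.1562, h(26/9) ≈ 0.8750, h(3.5) ≈ 0.7539.
T_9 = (Δt/2)·[h(t_0) + 2h(t_1) + ... + 2h(t_{8}) + h(t_9)].
Sum ≈ -0.0435.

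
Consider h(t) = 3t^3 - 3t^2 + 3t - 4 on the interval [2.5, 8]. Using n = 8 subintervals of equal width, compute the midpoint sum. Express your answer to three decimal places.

2601.367

Δt = (8 − 2.5)/8 = 0.6875.
Midpoints: 2.84375, 3.53125, 4.21875, 4.90625, 5.59375, 6.28125, 6.96875, 7.65625.
h(2.84375) = 1614217/32768, h(3.53125) = 3318931/32768, h(4.21875) = 5915173/32768, h(4.90625) = 9594607/32768, h(5.59375) = 14548897/32768, h(6.28125) = 20969707/32768, h(6.96875) = 29048701/32768, h(7.65625) = 38977543/32768.
Sum = Δt · [h(2.84375) + h(3.53125) + h(4.21875) + ...].
Sum ≈ 2601.367.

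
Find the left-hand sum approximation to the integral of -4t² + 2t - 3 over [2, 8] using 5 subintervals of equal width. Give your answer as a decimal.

Δt = (8 − 2)/5 = 1.2.
Left endpoints: 2, 3.2, 4.4, 5.6, 6.8.
f(2) = -15, f(3.2) = -37.56, f(4.4) = -71.64, f(5.6) = -117.24, f(6.8) = -174.36.
Sum = Δt · [f(2) + f(3.2) + f(4.4) + f(5.6) + f(6.8)].
Sum = -498.96.

-498.96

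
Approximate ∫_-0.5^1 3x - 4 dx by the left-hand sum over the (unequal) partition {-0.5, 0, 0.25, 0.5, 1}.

-5.8125

Subinterval widths: 0.5, 0.25, 0.25, 0.5.
Left endpoints: -0.5, 0, 0.25, 0.5.
f(-0.5) = -5.5, f(0) = -4, f(0.25) = -3.25, f(0.5) = -2.5.
Sum = Σ Δx_i · f(x_i).
Sum = -5.8125.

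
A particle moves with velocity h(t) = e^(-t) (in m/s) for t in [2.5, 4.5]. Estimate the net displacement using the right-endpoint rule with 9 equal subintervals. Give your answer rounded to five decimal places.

0.06338

Δt = (4.5 − 2.5)/9 = 2/9.
Right endpoints: 49/18, 53/18, 19/6, 61/18, 65/18, 23/6, 73/18, 77/18, 4.5.
h(49/18) ≈ 0.06573, h(53/18) ≈ 0.05263, h(19/6) ≈ 0.04214, h(61/18) ≈ 0.03375, h(65/18) ≈ 0.02702, h(23/6) ≈ 0.02164, h(73/18) ≈ 0.01733, h(77/18) ≈ 0.01387, h(4.5) ≈ 0.01111.
Sum = Δt · [h(49/18) + h(53/18) + h(19/6) + ...].
Sum ≈ 0.06338.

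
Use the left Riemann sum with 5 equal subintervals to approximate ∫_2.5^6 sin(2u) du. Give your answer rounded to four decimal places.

-0.3806

Δu = (6 − 2.5)/5 = 0.7.
Left endpoints: 2.5, 3.2, 3.9, 4.6, 5.3.
f(2.5) ≈ -0.9589, f(3.2) ≈ 0.1165, f(3.9) ≈ 0.9985, f(4.6) ≈ 0.2229, f(5.3) ≈ -0.9228.
Sum = Δu · [f(2.5) + f(3.2) + f(3.9) + f(4.6) + f(5.3)].
Sum ≈ -0.3806.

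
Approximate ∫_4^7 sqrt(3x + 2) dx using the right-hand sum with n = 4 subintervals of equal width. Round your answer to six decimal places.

Δx = (7 − 4)/4 = 0.75.
Right endpoints: 4.75, 5.5, 6.25, 7.
f(4.75) ≈ 4.031129, f(5.5) ≈ 4.301163, f(6.25) ≈ 4.555217, f(7) ≈ 4.795832.
Sum = Δx · [f(4.75) + f(5.5) + f(6.25) + f(7)].
Sum ≈ 13.262505.

13.262505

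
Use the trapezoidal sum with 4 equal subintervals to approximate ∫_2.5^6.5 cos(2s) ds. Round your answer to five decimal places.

0.44275

Δs = (6.5 − 2.5)/4 = 1.
f(2.5) ≈ 0.28366, f(3.5) ≈ 0.75390, f(4.5) ≈ -0.91113, f(5.5) ≈ 0.00443, f(6.5) ≈ 0.90745.
T_4 = (Δs/2)·[f(s_0) + 2f(s_1) + 2f(s_2) + 2f(s_3) + f(s_4)].
Sum ≈ 0.44275.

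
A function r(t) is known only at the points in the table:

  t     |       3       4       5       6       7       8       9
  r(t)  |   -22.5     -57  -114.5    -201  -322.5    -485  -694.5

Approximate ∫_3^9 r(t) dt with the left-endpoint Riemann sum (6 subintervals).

-1202.5

Δt = 1.
Sum = 1·[(-22.5) + (-57) + (-114.5) + (-201) + (-322.5) + (-485)] = -1202.5.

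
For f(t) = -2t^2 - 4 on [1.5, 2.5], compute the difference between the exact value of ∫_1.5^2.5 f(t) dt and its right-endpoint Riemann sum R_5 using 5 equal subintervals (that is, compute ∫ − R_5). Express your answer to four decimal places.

0.8133

Exact integral: ∫_1.5^2.5 f(t) dt ≈ -12.166667.
R_5 = -12.98.
Error ≈ -12.166667 − (-12.98) ≈ 0.8133.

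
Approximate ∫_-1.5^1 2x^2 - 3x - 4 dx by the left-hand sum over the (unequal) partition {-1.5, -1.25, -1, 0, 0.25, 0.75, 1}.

-1.625

Subinterval widths: 0.25, 0.25, 1, 0.25, 0.5, 0.25.
Left endpoints: -1.5, -1.25, -1, 0, 0.25, 0.75.
f(-1.5) = 5, f(-1.25) = 2.875, f(-1) = 1, f(0) = -4, f(0.25) = -4.625, f(0.75) = -5.125.
Sum = Σ Δx_i · f(x_i).
Sum = -1.625.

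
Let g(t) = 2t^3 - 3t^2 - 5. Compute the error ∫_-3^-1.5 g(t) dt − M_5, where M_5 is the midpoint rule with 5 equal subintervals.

-0.185625

Exact integral: ∫_-3^-1.5 g(t) dt = -69.09375.
M_5 = -68.908125.
Error = -69.09375 − (-68.908125) = -0.185625.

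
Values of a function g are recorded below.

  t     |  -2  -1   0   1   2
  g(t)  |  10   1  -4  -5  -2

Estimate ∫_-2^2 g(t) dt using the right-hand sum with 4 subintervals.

-10

Δt = 1.
Sum = 1·[1 + (-4) + (-5) + (-2)] = -10.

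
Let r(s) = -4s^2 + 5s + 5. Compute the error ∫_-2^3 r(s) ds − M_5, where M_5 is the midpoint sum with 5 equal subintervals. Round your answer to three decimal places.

-1.667

Exact integral: ∫_-2^3 r(s) ds ≈ -9.16667.
M_5 = -7.5.
Error ≈ -9.16667 − (-7.5) ≈ -1.667.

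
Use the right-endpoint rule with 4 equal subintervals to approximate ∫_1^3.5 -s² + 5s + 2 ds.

Δs = (3.5 − 1)/4 = 0.625.
Right endpoints: 1.625, 2.25, 2.875, 3.5.
f(1.625) = 7.484375, f(2.25) = 8.1875, f(2.875) = 8.109375, f(3.5) = 7.25.
Sum = Δs · [f(1.625) + f(2.25) + f(2.875) + f(3.5)].
Sum = 19.39453125.

19.39453125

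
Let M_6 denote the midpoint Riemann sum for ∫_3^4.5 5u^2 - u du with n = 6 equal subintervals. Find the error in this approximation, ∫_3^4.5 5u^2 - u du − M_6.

Exact integral: ∫_3^4.5 f(u) du = 101.25.
M_6 = 101.2109375.
Error = 101.25 − 101.2109375 = 0.0390625.

0.0390625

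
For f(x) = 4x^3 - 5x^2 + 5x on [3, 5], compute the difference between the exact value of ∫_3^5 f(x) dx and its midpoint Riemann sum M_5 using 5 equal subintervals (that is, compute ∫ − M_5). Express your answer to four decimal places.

Exact integral: ∫_3^5 f(x) dx ≈ 420.666667.
M_5 = 419.52.
Error ≈ 420.666667 − 419.52 ≈ 1.1467.

1.1467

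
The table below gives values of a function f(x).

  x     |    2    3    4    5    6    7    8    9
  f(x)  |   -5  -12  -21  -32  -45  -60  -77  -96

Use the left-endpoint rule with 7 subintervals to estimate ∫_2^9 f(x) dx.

-252

Δx = 1.
Sum = 1·[(-5) + (-12) + (-21) + (-32) + (-45) + (-60) + (-77)] = -252.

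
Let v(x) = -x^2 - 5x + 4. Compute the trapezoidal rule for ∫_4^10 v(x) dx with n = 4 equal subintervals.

-500.25

Δx = (10 − 4)/4 = 1.5.
v(4) = -32, v(5.5) = -53.75, v(7) = -80, v(8.5) = -110.75, v(10) = -146.
T_4 = (Δx/2)·[v(x_0) + 2v(x_1) + 2v(x_2) + 2v(x_3) + v(x_4)].
Sum = -500.25.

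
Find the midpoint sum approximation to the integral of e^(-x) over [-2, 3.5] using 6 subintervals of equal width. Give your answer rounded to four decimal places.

Δx = (3.5 − (-2))/6 = 11/12.
Midpoints: -37/24, -0.625, 7/24, 29/24, 2.125, 73/24.
f(-37/24) ≈ 4.6724, f(-0.625) ≈ 1.8682, f(7/24) ≈ 0.7470, f(29/24) ≈ 0.2987, f(2.125) ≈ 0.1194, f(73/24) ≈ 0.0478.
Sum = Δx · [f(-37/24) + f(-0.625) + f(7/24) + ...].
Sum ≈ 7.1074.

7.1074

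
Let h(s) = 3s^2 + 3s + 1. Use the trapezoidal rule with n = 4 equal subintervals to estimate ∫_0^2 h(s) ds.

Δs = (2 − 0)/4 = 0.5.
h(0) = 1, h(0.5) = 3.25, h(1) = 7, h(1.5) = 12.25, h(2) = 19.
T_4 = (Δs/2)·[h(s_0) + 2h(s_1) + 2h(s_2) + 2h(s_3) + h(s_4)].
Sum = 16.25.

16.25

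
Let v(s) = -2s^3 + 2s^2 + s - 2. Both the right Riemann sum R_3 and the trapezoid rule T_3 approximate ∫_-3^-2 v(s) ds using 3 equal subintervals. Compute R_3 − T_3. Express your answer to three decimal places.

-7.833

R_3 ≈ 33.14815.
T_3 ≈ 40.98148.
R_3 − T_3 ≈ -7.833.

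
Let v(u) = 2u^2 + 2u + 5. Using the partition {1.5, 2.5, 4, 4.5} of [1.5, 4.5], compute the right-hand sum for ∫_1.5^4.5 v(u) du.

117.25

Subinterval widths: 1, 1.5, 0.5.
Right endpoints: 2.5, 4, 4.5.
v(2.5) = 22.5, v(4) = 45, v(4.5) = 54.5.
Sum = Σ Δu_i · v(u_i).
Sum = 117.25.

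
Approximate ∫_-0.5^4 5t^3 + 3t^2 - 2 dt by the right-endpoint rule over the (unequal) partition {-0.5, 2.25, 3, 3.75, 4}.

Subinterval widths: 2.75, 0.75, 0.75, 0.25.
Right endpoints: 2.25, 3, 3.75, 4.
f(2.25) = 70.140625, f(3) = 160, f(3.75) = 303.859375, f(4) = 366.
Sum = Σ Δt_i · f(t_i).
Sum = 632.28125.

632.28125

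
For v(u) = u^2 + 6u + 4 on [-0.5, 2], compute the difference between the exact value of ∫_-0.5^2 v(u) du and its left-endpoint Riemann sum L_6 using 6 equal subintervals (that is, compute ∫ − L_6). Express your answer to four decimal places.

3.8339

Exact integral: ∫_-0.5^2 v(u) du ≈ 23.958333.
L_6 ≈ 20.124421.
Error ≈ 23.958333 − 20.124421 ≈ 3.8339.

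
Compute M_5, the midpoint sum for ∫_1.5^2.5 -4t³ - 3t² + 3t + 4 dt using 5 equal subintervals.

Δt = (2.5 − 1.5)/5 = 0.2.
Midpoints: 1.6, 1.8, 2, 2.2, 2.4.
f(1.6) = -15.264, f(1.8) = -23.648, f(2) = -34, f(2.2) = -46.512, f(2.4) = -61.376.
Sum = Δt · [f(1.6) + f(1.8) + f(2) + f(2.2) + f(2.4)].
Sum = -36.16.

-36.16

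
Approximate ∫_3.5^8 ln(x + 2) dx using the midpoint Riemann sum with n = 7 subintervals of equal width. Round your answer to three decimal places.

9.151

Δx = (8 − 3.5)/7 = 9/14.
Midpoints: 107/28, 125/28, 143/28, 5.75, 179/28, 197/28, 215/28.
f(107/28) ≈ 1.762, f(125/28) ≈ 1.866, f(143/28) ≈ 1.961, f(5.75) ≈ 2.048, f(179/28) ≈ 2.127, f(197/28) ≈ 2.201, f(215/28) ≈ 2.270.
Sum = Δx · [f(107/28) + f(125/28) + f(143/28) + ...].
Sum ≈ 9.151.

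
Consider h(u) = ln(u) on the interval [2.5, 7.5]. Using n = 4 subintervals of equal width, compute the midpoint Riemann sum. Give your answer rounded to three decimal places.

7.838

Δu = (7.5 − 2.5)/4 = 1.25.
Midpoints: 3.125, 4.375, 5.625, 6.875.
h(3.125) ≈ 1.139, h(4.375) ≈ 1.476, h(5.625) ≈ 1.727, h(6.875) ≈ 1.928.
Sum = Δu · [h(3.125) + h(4.375) + h(5.625) + h(6.875)].
Sum ≈ 7.838.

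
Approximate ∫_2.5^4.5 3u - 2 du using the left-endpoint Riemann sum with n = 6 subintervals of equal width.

Δu = (4.5 − 2.5)/6 = 1/3.
Left endpoints: 2.5, 17/6, 19/6, 3.5, 23/6, 25/6.
f(2.5) = 5.5, f(17/6) = 6.5, f(19/6) = 7.5, f(3.5) = 8.5, f(23/6) = 9.5, f(25/6) = 10.5.
Sum = Δu · [f(2.5) + f(17/6) + f(19/6) + ...].
Sum = 16.

16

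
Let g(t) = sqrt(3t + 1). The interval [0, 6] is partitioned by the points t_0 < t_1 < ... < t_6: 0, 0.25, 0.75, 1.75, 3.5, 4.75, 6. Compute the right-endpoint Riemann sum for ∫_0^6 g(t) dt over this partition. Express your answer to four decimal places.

Subinterval widths: 0.25, 0.5, 1, 1.75, 1.25, 1.25.
Right endpoints: 0.25, 0.75, 1.75, 3.5, 4.75, 6.
g(0.25) ≈ 1.3229, g(0.75) ≈ 1.8028, g(1.75) ≈ 2.5000, g(3.5) ≈ 3.3912, g(4.75) ≈ 3.9051, g(6) ≈ 4.3589.
Sum = Σ Δt_i · g(t_i).
Sum ≈ 19.9967.

19.9967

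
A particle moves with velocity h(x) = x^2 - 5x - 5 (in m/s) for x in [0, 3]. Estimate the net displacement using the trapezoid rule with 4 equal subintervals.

-28.21875

Δx = (3 − 0)/4 = 0.75.
h(0) = -5, h(0.75) = -8.1875, h(1.5) = -10.25, h(2.25) = -11.1875, h(3) = -11.
T_4 = (Δx/2)·[h(x_0) + 2h(x_1) + 2h(x_2) + 2h(x_3) + h(x_4)].
Sum = -28.21875.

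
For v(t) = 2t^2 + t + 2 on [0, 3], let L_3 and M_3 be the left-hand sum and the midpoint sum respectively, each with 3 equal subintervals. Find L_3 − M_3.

L_3 = 19.
M_3 = 28.
L_3 − M_3 = -9.

-9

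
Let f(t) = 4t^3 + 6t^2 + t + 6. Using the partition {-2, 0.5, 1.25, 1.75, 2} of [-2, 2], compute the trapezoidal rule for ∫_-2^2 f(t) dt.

Subinterval widths: 2.5, 0.75, 0.5, 0.25.
f(-2) = -4, f(0.5) = 8.5, f(1.25) = 24.4375, f(1.75) = 47.5625, f(2) = 64.
On each subinterval the trapezoid contributes (Δt_i/2)·[f(t_{i-1}) + f(t_i)].
Sum = 49.921875.

49.921875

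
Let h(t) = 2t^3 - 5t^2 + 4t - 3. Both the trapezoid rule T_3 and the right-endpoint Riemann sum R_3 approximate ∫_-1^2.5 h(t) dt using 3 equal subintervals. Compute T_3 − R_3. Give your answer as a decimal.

-12.25

T_3 ≈ -9.07407.
R_3 ≈ 3.17593.
T_3 − R_3 = -12.25.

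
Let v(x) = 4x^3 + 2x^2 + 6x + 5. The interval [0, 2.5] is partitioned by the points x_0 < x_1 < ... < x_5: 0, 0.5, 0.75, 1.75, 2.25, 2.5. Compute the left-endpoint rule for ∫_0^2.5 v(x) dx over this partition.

57.140625

Subinterval widths: 0.5, 0.25, 1, 0.5, 0.25.
Left endpoints: 0, 0.5, 0.75, 1.75, 2.25.
v(0) = 5, v(0.5) = 9, v(0.75) = 12.3125, v(1.75) = 43.0625, v(2.25) = 74.1875.
Sum = Σ Δx_i · v(x_i).
Sum = 57.140625.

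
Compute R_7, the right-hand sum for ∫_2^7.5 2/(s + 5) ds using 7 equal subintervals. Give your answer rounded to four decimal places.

Δs = (7.5 − 2)/7 = 11/14.
Right endpoints: 39/14, 25/7, 61/14, 36/7, 83/14, 47/7, 7.5.
f(39/14) = 28/109, f(25/7) = 7/30, f(61/14) = 28/131, f(36/7) = 14/71, f(83/14) = 28/153, f(47/7) = 7/41, f(7.5) = 0.16.
Sum = Δs · [f(39/14) + f(25/7) + f(61/14) + ...].
Sum ≈ 1.1117.

1.1117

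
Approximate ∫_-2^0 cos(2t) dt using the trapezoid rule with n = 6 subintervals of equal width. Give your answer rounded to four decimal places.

-0.3643

Δt = (0 − (-2))/6 = 1/3.
f(-2) ≈ -0.6536, f(-5/3) ≈ -0.9817, f(-4/3) ≈ -0.8893, f(-1) ≈ -0.4161, f(-2/3) ≈ 0.2352, f(-1/3) ≈ 0.7859, f(0) ≈ 1.0000.
T_6 = (Δt/2)·[f(t_0) + 2f(t_1) + ... + 2f(t_{5}) + f(t_6)].
Sum ≈ -0.3643.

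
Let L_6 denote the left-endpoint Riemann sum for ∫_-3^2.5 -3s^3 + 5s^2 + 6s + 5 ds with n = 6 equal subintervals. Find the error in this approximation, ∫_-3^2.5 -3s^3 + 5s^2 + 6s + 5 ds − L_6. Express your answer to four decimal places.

-55.3708

Exact integral: ∫_-3^2.5 f(s) ds ≈ 121.744792.
L_6 ≈ 177.115596.
Error ≈ 121.744792 − 177.115596 ≈ -55.3708.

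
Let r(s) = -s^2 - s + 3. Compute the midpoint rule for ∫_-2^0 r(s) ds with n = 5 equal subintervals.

Δs = (0 − (-2))/5 = 0.4.
Midpoints: -1.8, -1.4, -1, -0.6, -0.2.
r(-1.8) = 1.56, r(-1.4) = 2.44, r(-1) = 3, r(-0.6) = 3.24, r(-0.2) = 3.16.
Sum = Δs · [r(-1.8) + r(-1.4) + r(-1) + r(-0.6) + r(-0.2)].
Sum = 5.36.

5.36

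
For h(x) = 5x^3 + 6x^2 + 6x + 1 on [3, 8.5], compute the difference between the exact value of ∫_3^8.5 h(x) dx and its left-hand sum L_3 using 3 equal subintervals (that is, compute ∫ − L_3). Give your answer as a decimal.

2784.890625

Exact integral: ∫_3^8.5 h(x) dx = 7793.328125.
L_3 = 5008.4375.
Error = 7793.328125 − 5008.4375 = 2784.890625.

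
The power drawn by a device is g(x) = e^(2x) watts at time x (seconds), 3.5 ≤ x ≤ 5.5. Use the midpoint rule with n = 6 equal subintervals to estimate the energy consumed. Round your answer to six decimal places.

Δx = (5.5 − 3.5)/6 = 1/3.
Midpoints: 11/3, 4, 13/3, 14/3, 5, 16/3.
g(11/3) ≈ 1530.474862, g(4) ≈ 2980.957987, g(13/3) ≈ 5806.113346, g(14/3) ≈ 11308.764611, g(5) ≈ 22026.465795, g(16/3) ≈ 42901.697233.
Sum = Δx · [g(11/3) + g(4) + g(13/3) + ...].
Sum ≈ 28851.491278.

28851.491278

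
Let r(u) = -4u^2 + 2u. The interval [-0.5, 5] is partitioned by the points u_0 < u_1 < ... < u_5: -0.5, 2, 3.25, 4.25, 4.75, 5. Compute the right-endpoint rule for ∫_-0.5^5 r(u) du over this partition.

Subinterval widths: 2.5, 1.25, 1, 0.5, 0.25.
Right endpoints: 2, 3.25, 4.25, 4.75, 5.
r(2) = -12, r(3.25) = -35.75, r(4.25) = -63.75, r(4.75) = -80.75, r(5) = -90.
Sum = Σ Δu_i · r(u_i).
Sum = -201.3125.

-201.3125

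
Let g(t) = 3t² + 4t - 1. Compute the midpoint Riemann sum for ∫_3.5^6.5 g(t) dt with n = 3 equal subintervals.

Δt = (6.5 − 3.5)/3 = 1.
Midpoints: 4, 5, 6.
g(4) = 63, g(5) = 94, g(6) = 131.
Sum = Δt · [g(4) + g(5) + g(6)].
Sum = 288.

288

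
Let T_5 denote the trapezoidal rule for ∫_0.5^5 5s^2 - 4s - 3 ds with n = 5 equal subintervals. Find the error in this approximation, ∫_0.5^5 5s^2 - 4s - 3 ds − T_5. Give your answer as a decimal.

-3.0375

Exact integral: ∫_0.5^5 f(s) ds = 145.125.
T_5 = 148.1625.
Error = 145.125 − 148.1625 = -3.0375.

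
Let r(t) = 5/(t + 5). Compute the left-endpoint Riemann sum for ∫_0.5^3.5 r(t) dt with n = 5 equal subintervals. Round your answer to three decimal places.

Δt = (3.5 − 0.5)/5 = 0.6.
Left endpoints: 0.5, 1.1, 1.7, 2.3, 2.9.
r(0.5) = 10/11, r(1.1) = 50/61, r(1.7) = 50/67, r(2.3) = 50/73, r(2.9) = 50/79.
Sum = Δt · [r(0.5) + r(1.1) + r(1.7) + r(2.3) + r(2.9)].
Sum ≈ 2.276.

2.276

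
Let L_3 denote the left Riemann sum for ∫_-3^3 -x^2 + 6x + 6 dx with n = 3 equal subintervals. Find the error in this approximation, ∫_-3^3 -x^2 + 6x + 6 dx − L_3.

Exact integral: ∫_-3^3 f(x) dx = 18.
L_3 = -22.
Error = 18 − (-22) = 40.

40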